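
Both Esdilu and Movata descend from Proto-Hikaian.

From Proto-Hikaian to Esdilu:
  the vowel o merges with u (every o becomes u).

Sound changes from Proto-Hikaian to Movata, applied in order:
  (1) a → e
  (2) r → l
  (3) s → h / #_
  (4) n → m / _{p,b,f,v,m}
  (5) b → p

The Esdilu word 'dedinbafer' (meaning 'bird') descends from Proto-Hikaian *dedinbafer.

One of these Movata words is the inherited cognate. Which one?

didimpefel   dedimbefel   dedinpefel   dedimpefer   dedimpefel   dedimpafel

dedimpefel

Movata: start from *dedinbafer.
  rule 1 (vowel merger): dedinbafer → dedinbefer
  rule 2 (unconditioned shift): dedinbefer → dedinbefel
  rule 3: no change — dedinbefel
  rule 4 (nasal place assimilation): dedinbefel → dedimbefel
  rule 5 (unconditioned shift): dedimbefel → dedimpefel
  ⇒ Movata dedimpefel
The other candidates each miss or misapply at least one Movata change.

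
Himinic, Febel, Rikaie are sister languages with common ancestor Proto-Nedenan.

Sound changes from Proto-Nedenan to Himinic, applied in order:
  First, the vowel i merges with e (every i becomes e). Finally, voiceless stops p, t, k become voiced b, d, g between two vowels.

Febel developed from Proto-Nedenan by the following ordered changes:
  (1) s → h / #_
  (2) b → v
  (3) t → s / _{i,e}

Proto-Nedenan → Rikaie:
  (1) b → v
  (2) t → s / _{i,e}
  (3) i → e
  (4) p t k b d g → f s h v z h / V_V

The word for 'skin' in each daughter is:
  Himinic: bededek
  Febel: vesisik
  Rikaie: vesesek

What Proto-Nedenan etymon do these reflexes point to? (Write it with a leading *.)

Position 6: Himinic has e, Febel has i, Rikaie has e. Febel preserves i here (none of its changes turn any other segment into i), so the proto-segment is *i.
Position 3: Himinic has d, Febel has s, Rikaie has s. Taking the neighbouring segments as reconstructed: Himinic d could go back to *t or *d; Febel s could go back to *t or *s; Rikaie s could go back to *t or *s — the one source consistent with every daughter is *t.
Continuing position by position gives *betitik; check it forward:
Himinic: start from *betitik.
  rule 1 (vowel merger): betitik → betetek
  rule 2 (intervocalic voicing): betetek → bededek
  ⇒ Himinic bededek
Febel: start from *betitik.
  rule 1: no change — betitik
  rule 2 (unconditioned shift): betitik → vetitik
  rule 3 (palatalisation): vetitik → vesisik
  ⇒ Febel vesisik
Rikaie: *betitik > vetitik > vesisik > vesesek  (by unconditioned shift, palatalisation, vowel merger)
Only *betitik yields all of Himinic bededek, Febel vesisik, Rikaie vesesek.

*betitik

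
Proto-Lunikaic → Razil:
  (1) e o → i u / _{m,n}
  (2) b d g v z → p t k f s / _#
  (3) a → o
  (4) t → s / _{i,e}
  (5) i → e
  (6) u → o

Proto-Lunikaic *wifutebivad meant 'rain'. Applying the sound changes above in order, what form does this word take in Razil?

Razil: *wifutebivad > wifutebivat > wifutebivot > wifusebivot > wefusebevot > wefosebevot  (by final devoicing, vowel merger, palatalisation, vowel merger, vowel merger)

wefosebevot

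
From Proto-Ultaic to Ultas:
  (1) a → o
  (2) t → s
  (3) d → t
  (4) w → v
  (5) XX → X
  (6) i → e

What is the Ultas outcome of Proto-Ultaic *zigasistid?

Ultas: *zigasistid > zigosistid > zigosissid > zigosissit > zigosisit > zegoseset  (by vowel merger, unconditioned shift, unconditioned shift, degemination, vowel merger)

zegoseset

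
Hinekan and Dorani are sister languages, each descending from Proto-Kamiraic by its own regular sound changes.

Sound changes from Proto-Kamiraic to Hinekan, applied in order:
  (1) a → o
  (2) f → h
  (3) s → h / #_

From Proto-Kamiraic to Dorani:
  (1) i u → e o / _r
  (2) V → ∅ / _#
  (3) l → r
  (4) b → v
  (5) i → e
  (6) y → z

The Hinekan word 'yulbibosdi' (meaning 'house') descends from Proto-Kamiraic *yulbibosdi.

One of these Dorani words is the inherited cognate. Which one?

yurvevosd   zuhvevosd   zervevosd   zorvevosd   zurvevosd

Dorani: *yulbibosdi
  yulbibosdi (rule 1 does not apply)
  yulbibosdi → yulbibosd   [apocope]
  yulbibosd → yurbibosd   [unconditioned shift]
  yurbibosd → yurvivosd   [unconditioned shift]
  yurvivosd → yurvevosd   [vowel merger]
  yurvevosd → zurvevosd   [unconditioned shift]
  giving Dorani zurvevosd.
The other candidates each miss or misapply at least one Dorani change.

zurvevosd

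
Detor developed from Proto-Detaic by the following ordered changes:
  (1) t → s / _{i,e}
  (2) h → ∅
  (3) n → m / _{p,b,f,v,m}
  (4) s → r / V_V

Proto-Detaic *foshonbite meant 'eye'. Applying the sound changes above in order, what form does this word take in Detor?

Detor: *foshonbite
  foshonbite → foshonbise   [palatalisation]
  foshonbise → fosonbise   [h-loss]
  fosonbise → fosombise   [nasal place assimilation]
  fosombise → forombire   [rhotacism]
  giving Detor forombire.

forombire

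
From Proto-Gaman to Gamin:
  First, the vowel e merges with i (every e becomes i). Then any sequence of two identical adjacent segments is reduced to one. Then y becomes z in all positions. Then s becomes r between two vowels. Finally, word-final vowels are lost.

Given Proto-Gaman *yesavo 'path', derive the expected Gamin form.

Gamin: *yesavo
  yesavo → yisavo   [vowel merger]
  yisavo (rule 2 does not apply)
  yisavo → zisavo   [unconditioned shift]
  zisavo → ziravo   [rhotacism]
  ziravo → zirav   [apocope]
  giving Gamin zirav.

zirav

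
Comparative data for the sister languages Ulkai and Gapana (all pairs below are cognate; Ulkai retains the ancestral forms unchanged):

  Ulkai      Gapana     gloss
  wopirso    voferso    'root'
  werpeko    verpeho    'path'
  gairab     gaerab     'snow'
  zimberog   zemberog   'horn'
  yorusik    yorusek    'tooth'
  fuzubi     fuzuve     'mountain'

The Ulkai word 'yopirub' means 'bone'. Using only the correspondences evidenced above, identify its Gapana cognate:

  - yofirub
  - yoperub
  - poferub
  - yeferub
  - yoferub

yoferub

wopirso ~ voferso — Ulkai p corresponds to Gapana f between vowels (before a front vowel).
wopirso ~ voferso — Ulkai i corresponds to Gapana e after a consonant, before r.
Applying these to Ulkai 'yopirub':
  yopirub → yofirub   (p→f between vowels (before a front vowel))
  yofirub → yoferub   (i→e after a consonant, before r)
So the Gapana cognate is 'yoferub'.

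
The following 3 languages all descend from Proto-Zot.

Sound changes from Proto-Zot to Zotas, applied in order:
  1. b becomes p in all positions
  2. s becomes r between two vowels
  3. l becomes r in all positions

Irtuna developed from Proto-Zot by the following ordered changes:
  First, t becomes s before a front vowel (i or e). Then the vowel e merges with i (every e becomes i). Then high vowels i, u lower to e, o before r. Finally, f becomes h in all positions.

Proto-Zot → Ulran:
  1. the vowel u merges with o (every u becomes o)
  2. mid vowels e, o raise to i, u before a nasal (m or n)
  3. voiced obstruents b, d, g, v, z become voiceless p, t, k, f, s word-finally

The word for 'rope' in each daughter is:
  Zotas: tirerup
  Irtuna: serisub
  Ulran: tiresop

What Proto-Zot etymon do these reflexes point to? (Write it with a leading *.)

*tiresub

Position 5: Zotas has r, Irtuna has s, Ulran has s. Taking the neighbouring segments as reconstructed: Zotas r could go back to *s or *l or *r; Irtuna s can only go back to *s; Ulran s can only go back to *s — the one source consistent with every daughter is *s.
Position 1: Zotas has t, Irtuna has s, Ulran has t. Zotas preserves t here (none of its changes turn any other segment into t), so the proto-segment is *t.
Position 2: Zotas has i, Irtuna has e, Ulran has i. Zotas preserves i here (none of its changes turn any other segment into i), so the proto-segment is *i.
This points to *tiresub. Verify forward in each daughter:
Zotas: *tiresub > tiresup > tirerup  (by unconditioned shift, rhotacism)
Irtuna: *tiresub
  tiresub → siresub   [palatalisation]
  siresub → sirisub   [vowel merger]
  sirisub → serisub   [pre-rhotic lowering]
  serisub (rule 4 does not apply)
  giving Irtuna serisub.
Ulran: *tiresub > tiresob > tiresop  (by vowel merger, final devoicing)
*tiresub is the unique common source.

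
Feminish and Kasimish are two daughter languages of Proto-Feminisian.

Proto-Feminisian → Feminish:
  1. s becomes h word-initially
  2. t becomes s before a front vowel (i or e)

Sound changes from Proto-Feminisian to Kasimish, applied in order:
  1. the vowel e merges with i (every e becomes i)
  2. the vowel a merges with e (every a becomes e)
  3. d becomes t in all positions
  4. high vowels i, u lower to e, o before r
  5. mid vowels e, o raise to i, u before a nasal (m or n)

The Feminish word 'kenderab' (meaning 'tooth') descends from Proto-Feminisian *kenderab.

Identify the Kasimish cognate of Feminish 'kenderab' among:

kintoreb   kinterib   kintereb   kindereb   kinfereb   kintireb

Kasimish: *kenderab > kindirab > kindireb > kintireb > kintereb  (by vowel merger, vowel merger, unconditioned shift, pre-rhotic lowering)
Only 'kintereb' matches the regular Kasimish development of *kenderab.

kintereb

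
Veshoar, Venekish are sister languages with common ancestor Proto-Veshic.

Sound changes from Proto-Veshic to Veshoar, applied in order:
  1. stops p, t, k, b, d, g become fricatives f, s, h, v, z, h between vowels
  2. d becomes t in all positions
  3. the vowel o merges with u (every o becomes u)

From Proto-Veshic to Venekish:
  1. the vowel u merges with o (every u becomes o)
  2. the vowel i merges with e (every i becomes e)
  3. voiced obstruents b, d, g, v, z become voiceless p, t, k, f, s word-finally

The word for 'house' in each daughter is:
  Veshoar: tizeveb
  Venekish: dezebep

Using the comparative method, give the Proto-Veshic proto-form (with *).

*dizebeb

Position 1: Veshoar has t, Venekish has d. Venekish preserves d here (none of its changes turn any other segment into d), so the proto-segment is *d.
Position 5: Veshoar has v, Venekish has b. Venekish preserves b here (none of its changes turn any other segment into b), so the proto-segment is *b.
This points to *dizebeb. Verify forward in each daughter:
Veshoar: *dizebeb > dizeveb > tizeveb  (by intervocalic lenition, unconditioned shift)
Venekish: start from *dizebeb.
  rule 1: no change — dizebeb
  rule 2 (vowel merger): dizebeb → dezebeb
  rule 3 (final devoicing): dezebeb → dezebep
  ⇒ Venekish dezebep
No other proto-form is consistent with every reflex, so the reconstruction is *dizebeb.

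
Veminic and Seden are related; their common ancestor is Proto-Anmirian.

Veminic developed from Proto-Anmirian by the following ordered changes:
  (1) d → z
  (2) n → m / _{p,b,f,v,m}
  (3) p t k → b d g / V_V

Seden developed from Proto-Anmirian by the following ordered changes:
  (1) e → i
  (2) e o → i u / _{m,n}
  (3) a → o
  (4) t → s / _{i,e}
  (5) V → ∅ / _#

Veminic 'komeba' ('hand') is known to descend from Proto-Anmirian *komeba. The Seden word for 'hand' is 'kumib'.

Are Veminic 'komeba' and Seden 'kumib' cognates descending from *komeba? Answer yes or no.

yes

Derive the expected Seden reflex of *komeba:
Seden: *komeba > komiba > kumiba > kumibo > kumib  (by vowel merger, pre-nasal raising, vowel merger, apocope)
Seden 'kumib' matches the regular reflex exactly, so the pair is cognate.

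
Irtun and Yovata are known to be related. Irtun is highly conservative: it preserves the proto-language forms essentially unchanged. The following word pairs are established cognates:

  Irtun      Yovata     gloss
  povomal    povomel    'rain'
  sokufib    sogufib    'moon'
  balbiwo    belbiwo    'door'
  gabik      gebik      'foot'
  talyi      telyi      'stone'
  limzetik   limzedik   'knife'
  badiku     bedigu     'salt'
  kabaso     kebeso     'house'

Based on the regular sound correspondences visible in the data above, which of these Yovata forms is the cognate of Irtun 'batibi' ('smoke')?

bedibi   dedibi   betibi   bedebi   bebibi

povomal ~ povomel, balbiwo ~ belbiwo — Irtun a corresponds to Yovata e after a consonant, before a consonant other than r, m, n, p, b, f, v.
limzetik ~ limzedik — Irtun t corresponds to Yovata d between vowels (before a front vowel).
Applying these to Irtun 'batibi':
  batibi → betibi   (a→e after a consonant, before a consonant other than r, m, n, p, b, f, v)
  betibi → bedibi   (t→d between vowels (before a front vowel))
So the Yovata cognate is 'bedibi'.

bedibi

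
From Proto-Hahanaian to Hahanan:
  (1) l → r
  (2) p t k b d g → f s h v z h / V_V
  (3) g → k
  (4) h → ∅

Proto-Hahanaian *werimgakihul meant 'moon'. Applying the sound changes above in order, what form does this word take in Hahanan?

werimkaiur

Hahanan: *werimgakihul
  werimgakihul → werimgakihur   [unconditioned shift]
  werimgakihur → werimgahihur   [intervocalic lenition]
  werimgahihur → werimkahihur   [unconditioned shift]
  werimkahihur → werimkaiur   [h-loss]
  giving Hahanan werimkaiur.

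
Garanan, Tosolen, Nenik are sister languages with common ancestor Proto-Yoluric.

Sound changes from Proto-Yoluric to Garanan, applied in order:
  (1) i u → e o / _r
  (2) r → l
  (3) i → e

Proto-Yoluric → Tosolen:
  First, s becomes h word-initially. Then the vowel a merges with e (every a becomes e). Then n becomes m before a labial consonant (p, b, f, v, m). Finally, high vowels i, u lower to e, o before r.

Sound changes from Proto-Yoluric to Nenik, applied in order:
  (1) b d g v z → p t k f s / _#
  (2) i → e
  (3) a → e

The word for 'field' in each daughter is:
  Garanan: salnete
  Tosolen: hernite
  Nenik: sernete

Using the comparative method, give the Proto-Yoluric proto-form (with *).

*sarnite

Position 2: Garanan has a, Tosolen has e, Nenik has e. Garanan preserves a here (none of its changes turn any other segment into a), so the proto-segment is *a.
Position 5: Garanan has e, Tosolen has i, Nenik has e. Tosolen preserves i here (none of its changes turn any other segment into i), so the proto-segment is *i.
Position 3: Garanan has l, Tosolen has r, Nenik has r. Tosolen preserves r here (none of its changes turn any other segment into r), so the proto-segment is *r.
This points to *sarnite. Verify forward in each daughter:
Garanan: start from *sarnite.
  rule 1: no change — sarnite
  rule 2 (unconditioned shift): sarnite → salnite
  rule 3 (vowel merger): salnite → salnete
  ⇒ Garanan salnete
Tosolen: *sarnite
  sarnite → harnite   [debuccalisation]
  harnite → hernite   [vowel merger]
  hernite (rule 3 does not apply)
  hernite (rule 4 does not apply)
  giving Tosolen hernite.
Nenik: *sarnite > sarnete > sernete  (by vowel merger, vowel merger)
No other proto-form is consistent with every reflex, so the reconstruction is *sarnite.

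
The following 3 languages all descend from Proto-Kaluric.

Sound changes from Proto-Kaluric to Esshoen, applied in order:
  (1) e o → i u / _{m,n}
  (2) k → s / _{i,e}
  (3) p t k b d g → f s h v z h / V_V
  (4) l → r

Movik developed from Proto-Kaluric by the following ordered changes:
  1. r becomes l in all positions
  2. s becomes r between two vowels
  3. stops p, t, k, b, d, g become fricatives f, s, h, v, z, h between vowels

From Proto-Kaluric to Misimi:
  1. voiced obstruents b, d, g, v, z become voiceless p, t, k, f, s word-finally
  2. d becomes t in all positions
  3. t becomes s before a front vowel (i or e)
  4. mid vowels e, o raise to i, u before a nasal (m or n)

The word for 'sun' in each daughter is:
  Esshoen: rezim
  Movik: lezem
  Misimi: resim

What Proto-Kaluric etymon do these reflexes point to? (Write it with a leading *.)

*redem

Position 4: Esshoen has i, Movik has e, Misimi has i. Movik preserves e here (none of its changes turn any other segment into e), so the proto-segment is *e.
Position 3: Esshoen has z, Movik has z, Misimi has s. Taking the neighbouring segments as reconstructed: Esshoen z could go back to *d or *z; Movik z could go back to *d or *z; Misimi s could go back to *t or *d or *s — the one source consistent with every daughter is *d.
This points to *redem. Verify forward in each daughter:
Esshoen: start from *redem.
  rule 1 (pre-nasal raising): redem → redim
  rule 2: no change — redim
  rule 3 (intervocalic lenition): redim → rezim
  rule 4: no change — rezim
  ⇒ Esshoen rezim
Movik: *redem > ledem > lezem  (by unconditioned shift, intervocalic lenition)
Misimi: *redem
  redem (rule 1 does not apply)
  redem → retem   [unconditioned shift]
  retem → resem   [palatalisation]
  resem → resim   [pre-nasal raising]
  giving Misimi resim.
Only *redem yields all of Esshoen rezim, Movik lezem, Misimi resim.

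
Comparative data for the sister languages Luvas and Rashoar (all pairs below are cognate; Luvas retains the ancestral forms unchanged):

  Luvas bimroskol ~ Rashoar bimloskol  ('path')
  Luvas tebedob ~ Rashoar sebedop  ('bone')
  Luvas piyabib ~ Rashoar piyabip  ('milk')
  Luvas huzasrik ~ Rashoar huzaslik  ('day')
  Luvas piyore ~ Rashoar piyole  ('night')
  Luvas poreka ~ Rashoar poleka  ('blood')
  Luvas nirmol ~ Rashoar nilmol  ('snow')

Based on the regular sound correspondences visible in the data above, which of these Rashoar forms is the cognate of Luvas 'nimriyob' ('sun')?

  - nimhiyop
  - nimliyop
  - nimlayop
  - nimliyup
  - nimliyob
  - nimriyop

nimliyop

huzasrik ~ huzaslik — Luvas r corresponds to Rashoar l after a consonant, before a front vowel.
tebedob ~ sebedop, piyabib ~ piyabip — Luvas b corresponds to Rashoar p word-finally.
Applying these to Luvas 'nimriyob':
  nimriyob → nimliyob   (r→l after a consonant, before a front vowel)
  nimliyob → nimliyop   (b→p word-finally)
So the Rashoar cognate is 'nimliyop'.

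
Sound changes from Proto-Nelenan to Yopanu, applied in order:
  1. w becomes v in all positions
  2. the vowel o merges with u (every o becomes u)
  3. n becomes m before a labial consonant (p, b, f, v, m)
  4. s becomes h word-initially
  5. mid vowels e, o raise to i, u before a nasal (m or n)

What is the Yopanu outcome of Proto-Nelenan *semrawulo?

Yopanu: *semrawulo
  semrawulo → semravulo   [unconditioned shift]
  semravulo → semravulu   [vowel merger]
  semravulu (rule 3 does not apply)
  semravulu → hemravulu   [debuccalisation]
  hemravulu → himravulu   [pre-nasal raising]
  giving Yopanu himravulu.

himravulu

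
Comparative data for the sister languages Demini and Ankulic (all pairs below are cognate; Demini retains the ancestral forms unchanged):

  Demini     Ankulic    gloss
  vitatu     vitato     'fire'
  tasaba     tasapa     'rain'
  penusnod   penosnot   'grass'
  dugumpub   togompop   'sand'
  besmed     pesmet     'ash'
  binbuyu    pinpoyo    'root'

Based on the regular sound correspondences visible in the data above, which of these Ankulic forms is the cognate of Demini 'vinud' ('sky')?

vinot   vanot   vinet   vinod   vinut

vinot

penusnod ~ penosnot, dugumpub ~ togompop — Demini u corresponds to Ankulic o after a consonant, before a consonant other than r, m, n, p, b, f, v.
penusnod ~ penosnot, besmed ~ pesmet — Demini d corresponds to Ankulic t word-finally.
Applying these to Demini 'vinud':
  vinud → vinod   (u→o after a consonant, before a consonant other than r, m, n, p, b, f, v)
  vinod → vinot   (d→t word-finally)
So the Ankulic cognate is 'vinot'.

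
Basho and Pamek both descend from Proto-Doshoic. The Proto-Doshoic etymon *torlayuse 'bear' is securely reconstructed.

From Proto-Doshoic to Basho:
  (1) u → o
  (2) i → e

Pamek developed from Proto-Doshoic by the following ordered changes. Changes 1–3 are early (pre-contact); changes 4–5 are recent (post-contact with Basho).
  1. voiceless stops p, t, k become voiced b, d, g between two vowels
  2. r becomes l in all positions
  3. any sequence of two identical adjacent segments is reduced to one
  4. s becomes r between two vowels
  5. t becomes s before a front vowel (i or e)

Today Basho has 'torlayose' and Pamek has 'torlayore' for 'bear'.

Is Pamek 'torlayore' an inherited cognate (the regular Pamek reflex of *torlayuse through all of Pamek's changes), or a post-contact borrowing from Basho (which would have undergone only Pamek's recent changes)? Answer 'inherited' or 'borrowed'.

If inherited, *torlayuse would pass through all of Pamek's changes:
Pamek: *torlayuse > tollayuse > tolayuse > tolayure  (by unconditioned shift, degemination, rhotacism)
If borrowed from Basho 'torlayose' after the early changes, it would undergo only the recent ones:
  rule 4 (rhotacism): torlayose → torlayore
  rule 5 (palatalisation): no change (torlayore)
  ⇒ as a loan: torlayore
Pamek 'torlayore' matches the loan outcome 'torlayore', not the inherited 'tolayure' — it skipped the early Pamek changes, so it was borrowed from Basho.

borrowed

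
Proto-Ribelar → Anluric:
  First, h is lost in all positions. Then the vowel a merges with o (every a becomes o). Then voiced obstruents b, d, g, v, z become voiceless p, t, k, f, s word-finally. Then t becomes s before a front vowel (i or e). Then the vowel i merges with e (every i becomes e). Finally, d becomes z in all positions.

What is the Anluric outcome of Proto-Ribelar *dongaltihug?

zongolseuk

Anluric: start from *dongaltihug.
  rule 1 (h-loss): dongaltihug → dongaltiug
  rule 2 (vowel merger): dongaltiug → dongoltiug
  rule 3 (final devoicing): dongoltiug → dongoltiuk
  rule 4 (palatalisation): dongoltiuk → dongolsiuk
  rule 5 (vowel merger): dongolsiuk → dongolseuk
  rule 6 (unconditioned shift): dongolseuk → zongolseuk
  ⇒ Anluric zongolseuk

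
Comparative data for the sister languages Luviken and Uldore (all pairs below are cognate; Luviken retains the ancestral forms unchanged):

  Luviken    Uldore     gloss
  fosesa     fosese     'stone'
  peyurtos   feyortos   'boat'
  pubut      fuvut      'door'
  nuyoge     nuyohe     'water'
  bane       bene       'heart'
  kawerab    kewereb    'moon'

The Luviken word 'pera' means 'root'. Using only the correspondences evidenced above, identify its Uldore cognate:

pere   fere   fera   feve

fere

peyurtos ~ feyortos — Luviken p corresponds to Uldore f word-initially before a front vowel.
fosesa ~ fosese — Luviken a corresponds to Uldore e word-finally.
Applying these to Luviken 'pera':
  pera → fera   (p→f word-initially before a front vowel)
  fera → fere   (a→e word-finally)
So the Uldore cognate is 'fere'.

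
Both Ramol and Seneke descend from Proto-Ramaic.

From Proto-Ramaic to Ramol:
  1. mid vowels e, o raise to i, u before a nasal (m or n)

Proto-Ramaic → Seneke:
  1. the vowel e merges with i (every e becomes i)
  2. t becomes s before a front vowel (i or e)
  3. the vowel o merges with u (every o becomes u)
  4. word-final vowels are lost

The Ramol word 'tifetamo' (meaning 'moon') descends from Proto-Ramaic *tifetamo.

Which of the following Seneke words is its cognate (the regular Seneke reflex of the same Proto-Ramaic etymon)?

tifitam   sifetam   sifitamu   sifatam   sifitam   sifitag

sifitam

Seneke: *tifetamo > tifitamo > sifitamo > sifitamu > sifitam  (by vowel merger, palatalisation, vowel merger, apocope)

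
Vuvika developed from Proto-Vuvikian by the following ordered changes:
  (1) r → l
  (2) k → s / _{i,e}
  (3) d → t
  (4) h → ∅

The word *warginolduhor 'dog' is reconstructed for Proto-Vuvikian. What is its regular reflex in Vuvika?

walginoltuol

Vuvika: *warginolduhor > walginolduhol > walginoltuhol > walginoltuol  (by unconditioned shift, unconditioned shift, h-loss)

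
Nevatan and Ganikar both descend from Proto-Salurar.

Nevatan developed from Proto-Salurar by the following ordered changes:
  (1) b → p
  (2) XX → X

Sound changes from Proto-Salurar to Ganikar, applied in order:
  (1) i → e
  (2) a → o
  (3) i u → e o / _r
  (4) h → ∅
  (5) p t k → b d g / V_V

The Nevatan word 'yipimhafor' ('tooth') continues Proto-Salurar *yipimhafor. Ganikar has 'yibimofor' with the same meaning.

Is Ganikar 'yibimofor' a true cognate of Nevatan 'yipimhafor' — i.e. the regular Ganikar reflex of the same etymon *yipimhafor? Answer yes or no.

no

Derive the expected Ganikar reflex of *yipimhafor:
Ganikar: start from *yipimhafor.
  rule 1 (vowel merger): yipimhafor → yepemhafor
  rule 2 (vowel merger): yepemhafor → yepemhofor
  rule 3: no change — yepemhofor
  rule 4 (h-loss): yepemhofor → yepemofor
  rule 5 (intervocalic voicing): yepemofor → yebemofor
  ⇒ Ganikar yebemofor
The regular Ganikar reflex would be 'yebemofor', but the attested form is 'yibimofor'. The correspondence is irregular, so they are not cognates (the Ganikar form has a different source).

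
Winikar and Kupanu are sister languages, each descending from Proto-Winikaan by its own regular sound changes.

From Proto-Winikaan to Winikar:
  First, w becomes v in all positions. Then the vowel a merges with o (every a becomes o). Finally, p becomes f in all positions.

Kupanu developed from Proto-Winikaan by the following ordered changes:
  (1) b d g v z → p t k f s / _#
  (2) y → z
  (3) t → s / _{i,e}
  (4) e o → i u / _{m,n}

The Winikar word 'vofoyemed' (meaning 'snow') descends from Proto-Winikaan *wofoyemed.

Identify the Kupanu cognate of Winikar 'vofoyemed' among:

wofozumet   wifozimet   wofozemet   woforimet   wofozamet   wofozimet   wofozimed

wofozimet

Kupanu: *wofoyemed
  wofoyemed → wofoyemet   [final devoicing]
  wofoyemet → wofozemet   [unconditioned shift]
  wofozemet (rule 3 does not apply)
  wofozemet → wofozimet   [pre-nasal raising]
  giving Kupanu wofozimet.
The other candidates each miss or misapply at least one Kupanu change.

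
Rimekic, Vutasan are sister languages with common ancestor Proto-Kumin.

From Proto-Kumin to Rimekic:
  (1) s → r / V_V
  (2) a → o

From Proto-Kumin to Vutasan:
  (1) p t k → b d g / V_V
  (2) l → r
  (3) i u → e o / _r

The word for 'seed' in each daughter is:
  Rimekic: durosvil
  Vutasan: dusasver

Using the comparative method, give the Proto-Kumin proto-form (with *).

Position 3: Rimekic has r, Vutasan has s. Vutasan preserves s here (none of its changes turn any other segment into s), so the proto-segment is *s.
Position 7: Rimekic has i, Vutasan has e. Rimekic preserves i here (none of its changes turn any other segment into i), so the proto-segment is *i.
Position 8: Rimekic has l, Vutasan has r. Rimekic preserves l here (none of its changes turn any other segment into l), so the proto-segment is *l.
This points to *dusasvil. Verify forward in each daughter:
Rimekic: *dusasvil > durasvil > durosvil  (by rhotacism, vowel merger)
Vutasan: *dusasvil
  dusasvil (rule 1 does not apply)
  dusasvil → dusasvir   [unconditioned shift]
  dusasvir → dusasver   [pre-rhotic lowering]
  giving Vutasan dusasver.
No other proto-form is consistent with every reflex, so the reconstruction is *dusasvil.

*dusasvil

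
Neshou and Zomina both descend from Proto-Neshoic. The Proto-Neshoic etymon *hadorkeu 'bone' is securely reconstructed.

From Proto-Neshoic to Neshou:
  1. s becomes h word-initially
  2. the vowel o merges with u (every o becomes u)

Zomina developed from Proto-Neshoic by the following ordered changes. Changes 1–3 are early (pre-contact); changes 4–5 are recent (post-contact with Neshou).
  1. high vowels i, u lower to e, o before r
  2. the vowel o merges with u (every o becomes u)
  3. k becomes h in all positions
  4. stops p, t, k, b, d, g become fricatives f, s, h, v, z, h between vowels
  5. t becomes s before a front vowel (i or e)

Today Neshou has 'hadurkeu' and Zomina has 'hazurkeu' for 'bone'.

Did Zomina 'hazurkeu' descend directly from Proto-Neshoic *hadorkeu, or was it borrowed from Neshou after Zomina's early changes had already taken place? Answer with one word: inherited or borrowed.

borrowed

If inherited, *hadorkeu would pass through all of Zomina's changes:
Zomina: *hadorkeu > hadurkeu > hadurheu > hazurheu  (by vowel merger, unconditioned shift, intervocalic lenition)
If borrowed from Neshou 'hadurkeu' after the early changes, it would undergo only the recent ones:
  rule 4 (intervocalic lenition): hadurkeu → hazurkeu
  rule 5 (palatalisation): no change (hazurkeu)
  ⇒ as a loan: hazurkeu
Zomina 'hazurkeu' matches the loan outcome 'hazurkeu', not the inherited 'hazurheu' — it skipped the early Zomina changes, so it was borrowed from Neshou.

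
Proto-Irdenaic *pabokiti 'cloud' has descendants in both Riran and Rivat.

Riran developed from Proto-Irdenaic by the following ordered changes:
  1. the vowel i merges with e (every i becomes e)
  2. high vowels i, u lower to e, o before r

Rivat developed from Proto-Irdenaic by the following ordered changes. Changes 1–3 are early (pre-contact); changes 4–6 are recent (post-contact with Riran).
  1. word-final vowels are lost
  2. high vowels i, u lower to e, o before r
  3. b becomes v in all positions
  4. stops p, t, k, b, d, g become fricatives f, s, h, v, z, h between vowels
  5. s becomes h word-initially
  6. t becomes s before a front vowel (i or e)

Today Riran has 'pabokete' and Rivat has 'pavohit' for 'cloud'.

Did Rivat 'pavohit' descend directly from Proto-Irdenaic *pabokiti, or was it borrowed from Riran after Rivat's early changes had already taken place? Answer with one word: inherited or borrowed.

If inherited, *pabokiti would pass through all of Rivat's changes:
Rivat: *pabokiti > pabokit > pavokit > pavohit  (by apocope, unconditioned shift, intervocalic lenition)
If borrowed from Riran 'pabokete' after the early changes, it would undergo only the recent ones:
  rule 4 (intervocalic lenition): pabokete → pavohese
  rule 5 (debuccalisation): no change (pavohese)
  rule 6 (palatalisation): no change (pavohese)
  ⇒ as a loan: pavohese
Rivat 'pavohit' matches the inherited outcome exactly, so it is an inherited cognate, not a loan.

inherited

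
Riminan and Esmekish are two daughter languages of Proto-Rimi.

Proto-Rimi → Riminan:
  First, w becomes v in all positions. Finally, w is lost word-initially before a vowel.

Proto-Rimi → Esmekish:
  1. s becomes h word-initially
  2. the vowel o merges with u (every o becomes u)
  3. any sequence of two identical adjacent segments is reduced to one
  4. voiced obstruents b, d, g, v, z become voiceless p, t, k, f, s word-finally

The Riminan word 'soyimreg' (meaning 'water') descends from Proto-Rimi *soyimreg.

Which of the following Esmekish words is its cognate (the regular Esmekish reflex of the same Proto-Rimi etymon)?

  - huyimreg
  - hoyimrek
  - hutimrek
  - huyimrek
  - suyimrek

Esmekish: *soyimreg
  soyimreg → hoyimreg   [debuccalisation]
  hoyimreg → huyimreg   [vowel merger]
  huyimreg (rule 3 does not apply)
  huyimreg → huyimrek   [final devoicing]
  giving Esmekish huyimrek.
The other candidates each miss or misapply at least one Esmekish change.

huyimrek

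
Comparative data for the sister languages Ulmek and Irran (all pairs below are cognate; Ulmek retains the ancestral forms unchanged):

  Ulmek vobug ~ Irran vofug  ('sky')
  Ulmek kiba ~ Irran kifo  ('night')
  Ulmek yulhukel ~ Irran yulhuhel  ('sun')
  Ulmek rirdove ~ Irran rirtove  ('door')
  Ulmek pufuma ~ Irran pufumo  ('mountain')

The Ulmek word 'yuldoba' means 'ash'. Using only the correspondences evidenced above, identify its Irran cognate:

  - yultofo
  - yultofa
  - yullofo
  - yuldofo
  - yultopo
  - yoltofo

yultofo

rirdove ~ rirtove — Ulmek d corresponds to Irran t after a consonant, before a back vowel.
kiba ~ kifo — Ulmek b corresponds to Irran f between vowels (before a back vowel).
kiba ~ kifo, pufuma ~ pufumo — Ulmek a corresponds to Irran o word-finally.
Applying these to Ulmek 'yuldoba':
  yuldoba → yultoba   (d→t after a consonant, before a back vowel)
  yultoba → yultofa   (b→f between vowels (before a back vowel))
  yultofa → yultofo   (a→o word-finally)
So the Irran cognate is 'yultofo'.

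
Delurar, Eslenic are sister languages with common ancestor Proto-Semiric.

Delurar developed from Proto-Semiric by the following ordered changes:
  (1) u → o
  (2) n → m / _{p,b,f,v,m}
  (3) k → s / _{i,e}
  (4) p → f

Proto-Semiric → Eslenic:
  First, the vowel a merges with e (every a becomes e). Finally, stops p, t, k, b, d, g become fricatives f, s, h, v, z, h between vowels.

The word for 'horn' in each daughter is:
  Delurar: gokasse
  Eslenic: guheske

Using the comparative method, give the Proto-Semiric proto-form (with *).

*gukaske

Position 3: Delurar has k, Eslenic has h. Delurar preserves k here (none of its changes turn any other segment into k), so the proto-segment is *k.
Position 6: Delurar has s, Eslenic has k. Eslenic preserves k here (none of its changes turn any other segment into k), so the proto-segment is *k.
Position 4: Delurar has a, Eslenic has e. Delurar preserves a here (none of its changes turn any other segment into a), so the proto-segment is *a.
This points to *gukaske. Verify forward in each daughter:
Delurar: *gukaske
  gukaske → gokaske   [vowel merger]
  gokaske (rule 2 does not apply)
  gokaske → gokasse   [palatalisation]
  gokasse (rule 4 does not apply)
  giving Delurar gokasse.
Eslenic: start from *gukaske.
  rule 1 (vowel merger): gukaske → gukeske
  rule 2 (intervocalic lenition): gukeske → guheske
  ⇒ Eslenic guheske
*gukaske is the unique common source.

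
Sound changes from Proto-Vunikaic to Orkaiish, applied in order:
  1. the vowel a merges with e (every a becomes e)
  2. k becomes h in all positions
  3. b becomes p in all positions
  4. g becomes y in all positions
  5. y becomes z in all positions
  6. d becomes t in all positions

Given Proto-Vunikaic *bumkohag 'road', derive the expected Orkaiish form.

Orkaiish: *bumkohag > bumkoheg > bumhoheg > pumhoheg > pumhohey > pumhohez  (by vowel merger, unconditioned shift, unconditioned shift, unconditioned shift, unconditioned shift)

pumhohez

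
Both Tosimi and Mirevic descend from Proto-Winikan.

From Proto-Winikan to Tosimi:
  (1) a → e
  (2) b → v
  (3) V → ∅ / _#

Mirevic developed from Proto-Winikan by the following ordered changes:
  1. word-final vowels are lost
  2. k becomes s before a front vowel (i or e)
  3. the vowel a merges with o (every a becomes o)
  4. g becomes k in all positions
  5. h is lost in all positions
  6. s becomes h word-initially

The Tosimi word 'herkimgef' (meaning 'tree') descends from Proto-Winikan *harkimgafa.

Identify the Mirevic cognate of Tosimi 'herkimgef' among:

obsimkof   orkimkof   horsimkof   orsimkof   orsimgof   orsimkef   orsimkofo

orsimkof

Mirevic: *harkimgafa > harkimgaf > harsimgaf > horsimgof > horsimkof > orsimkof  (by apocope, palatalisation, vowel merger, unconditioned shift, h-loss)
Only 'orsimkof' matches the regular Mirevic development of *harkimgafa.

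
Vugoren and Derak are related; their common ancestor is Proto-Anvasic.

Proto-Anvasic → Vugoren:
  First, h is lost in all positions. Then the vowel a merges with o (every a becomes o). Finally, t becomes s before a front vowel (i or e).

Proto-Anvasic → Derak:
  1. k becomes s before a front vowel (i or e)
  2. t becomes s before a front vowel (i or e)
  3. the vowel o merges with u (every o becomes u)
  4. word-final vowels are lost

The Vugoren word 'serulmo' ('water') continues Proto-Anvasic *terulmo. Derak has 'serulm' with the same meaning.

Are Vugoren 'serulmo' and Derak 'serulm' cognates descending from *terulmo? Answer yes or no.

Derive the expected Derak reflex of *terulmo:
Derak: *terulmo
  terulmo (rule 1 does not apply)
  terulmo → serulmo   [palatalisation]
  serulmo → serulmu   [vowel merger]
  serulmu → serulm   [apocope]
  giving Derak serulm.
Derak 'serulm' matches the regular reflex exactly, so the pair is cognate.

yes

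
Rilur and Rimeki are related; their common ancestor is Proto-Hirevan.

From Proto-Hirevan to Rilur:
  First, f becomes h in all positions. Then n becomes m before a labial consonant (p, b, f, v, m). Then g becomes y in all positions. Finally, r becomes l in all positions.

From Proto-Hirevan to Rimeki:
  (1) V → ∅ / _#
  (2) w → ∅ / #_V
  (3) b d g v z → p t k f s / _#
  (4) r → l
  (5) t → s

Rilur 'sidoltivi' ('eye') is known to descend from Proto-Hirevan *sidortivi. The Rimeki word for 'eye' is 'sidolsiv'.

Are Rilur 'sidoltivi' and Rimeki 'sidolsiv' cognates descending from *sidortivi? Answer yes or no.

Derive the expected Rimeki reflex of *sidortivi:
Rimeki: *sidortivi > sidortiv > sidortif > sidoltif > sidolsif  (by apocope, final devoicing, unconditioned shift, unconditioned shift)
The regular Rimeki reflex would be 'sidolsif', but the attested form is 'sidolsiv'. The correspondence is irregular, so they are not cognates (the Rimeki form has a different source).

no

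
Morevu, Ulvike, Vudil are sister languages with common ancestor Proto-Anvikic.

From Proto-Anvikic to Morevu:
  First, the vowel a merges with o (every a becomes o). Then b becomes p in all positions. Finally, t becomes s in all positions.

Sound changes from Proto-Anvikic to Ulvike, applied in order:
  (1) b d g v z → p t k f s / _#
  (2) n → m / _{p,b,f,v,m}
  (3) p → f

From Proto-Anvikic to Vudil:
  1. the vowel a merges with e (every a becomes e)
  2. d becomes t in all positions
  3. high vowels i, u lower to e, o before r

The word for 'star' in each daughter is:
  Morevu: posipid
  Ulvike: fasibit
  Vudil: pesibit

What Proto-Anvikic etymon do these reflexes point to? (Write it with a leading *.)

Position 2: Morevu has o, Ulvike has a, Vudil has e. Ulvike preserves a here (none of its changes turn any other segment into a), so the proto-segment is *a.
Position 5: Morevu has p, Ulvike has b, Vudil has b. Ulvike preserves b here (none of its changes turn any other segment into b), so the proto-segment is *b.
Position 7: Morevu has d, Ulvike has t, Vudil has t. Morevu preserves d here (none of its changes turn any other segment into d), so the proto-segment is *d.
This points to *pasibid. Verify forward in each daughter:
Morevu: *pasibid
  pasibid → posibid   [vowel merger]
  posibid → posipid   [unconditioned shift]
  posipid (rule 3 does not apply)
  giving Morevu posipid.
Ulvike: start from *pasibid.
  rule 1 (final devoicing): pasibid → pasibit
  rule 2: no change — pasibit
  rule 3 (unconditioned shift): pasibit → fasibit
  ⇒ Ulvike fasibit
Vudil: *pasibid > pesibid > pesibit  (by vowel merger, unconditioned shift)
Only *pasibid yields all of Morevu posipid, Ulvike fasibit, Vudil pesibit.

*pasibid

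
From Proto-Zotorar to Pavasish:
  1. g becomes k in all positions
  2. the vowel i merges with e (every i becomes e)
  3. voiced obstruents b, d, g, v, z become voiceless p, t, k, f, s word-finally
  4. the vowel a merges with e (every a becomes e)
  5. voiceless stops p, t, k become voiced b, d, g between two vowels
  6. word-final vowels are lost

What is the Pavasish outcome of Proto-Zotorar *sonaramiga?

Pavasish: *sonaramiga
  sonaramiga → sonaramika   [unconditioned shift]
  sonaramika → sonarameka   [vowel merger]
  sonarameka (rule 3 does not apply)
  sonarameka → soneremeke   [vowel merger]
  soneremeke → soneremege   [intervocalic voicing]
  soneremege → soneremeg   [apocope]
  giving Pavasish soneremeg.

soneremeg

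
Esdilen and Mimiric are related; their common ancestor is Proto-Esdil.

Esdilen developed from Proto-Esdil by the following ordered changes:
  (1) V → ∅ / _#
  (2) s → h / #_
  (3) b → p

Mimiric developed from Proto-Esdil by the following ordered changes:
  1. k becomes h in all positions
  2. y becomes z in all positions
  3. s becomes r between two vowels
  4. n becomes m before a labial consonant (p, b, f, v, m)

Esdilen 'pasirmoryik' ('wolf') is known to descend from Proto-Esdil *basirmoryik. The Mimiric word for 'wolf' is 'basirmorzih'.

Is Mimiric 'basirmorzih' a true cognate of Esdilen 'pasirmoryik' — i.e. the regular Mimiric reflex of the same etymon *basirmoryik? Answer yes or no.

Derive the expected Mimiric reflex of *basirmoryik:
Mimiric: *basirmoryik > basirmoryih > basirmorzih > barirmorzih  (by unconditioned shift, unconditioned shift, rhotacism)
The regular Mimiric reflex would be 'barirmorzih', but the attested form is 'basirmorzih'. The correspondence is irregular, so they are not cognates (the Mimiric form has a different source).

no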